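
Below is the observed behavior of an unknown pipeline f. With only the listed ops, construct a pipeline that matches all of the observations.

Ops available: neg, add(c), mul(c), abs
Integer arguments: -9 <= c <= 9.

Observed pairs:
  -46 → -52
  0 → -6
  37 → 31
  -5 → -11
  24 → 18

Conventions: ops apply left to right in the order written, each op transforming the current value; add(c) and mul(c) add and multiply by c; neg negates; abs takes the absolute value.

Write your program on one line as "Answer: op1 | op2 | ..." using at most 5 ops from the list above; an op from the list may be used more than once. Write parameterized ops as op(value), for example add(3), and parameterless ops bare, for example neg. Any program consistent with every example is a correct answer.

neg | add(7) | add(-1) | neg

Check, running the answer program on each example:
  -46 -> 46 -> 53 -> 52 -> -52
  0 -> 0 -> 7 -> 6 -> -6
  37 -> -37 -> -30 -> -31 -> 31
  -5 -> 5 -> 12 -> 11 -> -11
  24 -> -24 -> -17 -> -18 -> 18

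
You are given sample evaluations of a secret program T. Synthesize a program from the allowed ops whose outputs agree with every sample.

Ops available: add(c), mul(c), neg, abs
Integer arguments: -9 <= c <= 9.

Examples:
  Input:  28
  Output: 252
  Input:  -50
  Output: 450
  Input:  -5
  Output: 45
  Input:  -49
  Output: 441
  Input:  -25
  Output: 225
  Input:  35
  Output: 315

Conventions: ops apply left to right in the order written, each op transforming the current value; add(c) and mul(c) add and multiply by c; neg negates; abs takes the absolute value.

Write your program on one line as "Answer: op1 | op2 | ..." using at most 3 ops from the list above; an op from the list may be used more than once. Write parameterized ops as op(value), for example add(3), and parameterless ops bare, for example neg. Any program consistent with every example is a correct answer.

mul(-9) | abs

Check, running the answer program on each example:
  28 -> -252 -> 252
  -50 -> 450 -> 450
  -5 -> 45 -> 45
  -49 -> 441 -> 441
  -25 -> 225 -> 225
  35 -> -315 -> 315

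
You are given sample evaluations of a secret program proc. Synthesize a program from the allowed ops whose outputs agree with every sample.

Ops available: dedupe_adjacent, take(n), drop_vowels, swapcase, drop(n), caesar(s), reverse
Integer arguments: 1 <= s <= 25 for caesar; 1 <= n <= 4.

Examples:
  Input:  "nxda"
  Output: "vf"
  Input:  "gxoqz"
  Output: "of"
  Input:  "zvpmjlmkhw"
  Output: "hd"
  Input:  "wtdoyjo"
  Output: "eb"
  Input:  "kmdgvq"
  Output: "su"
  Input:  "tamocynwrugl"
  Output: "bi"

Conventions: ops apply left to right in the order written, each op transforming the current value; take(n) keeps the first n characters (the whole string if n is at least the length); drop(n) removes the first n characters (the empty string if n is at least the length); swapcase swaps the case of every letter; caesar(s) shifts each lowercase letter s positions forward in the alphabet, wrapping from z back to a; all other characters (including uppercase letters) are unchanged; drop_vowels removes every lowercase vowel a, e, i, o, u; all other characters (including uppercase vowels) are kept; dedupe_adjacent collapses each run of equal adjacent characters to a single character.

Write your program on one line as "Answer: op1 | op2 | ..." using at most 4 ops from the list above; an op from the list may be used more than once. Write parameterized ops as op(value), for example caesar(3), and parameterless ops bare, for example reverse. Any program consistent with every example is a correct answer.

take(4) | caesar(15) | take(2) | caesar(19)

Check, running the answer program on each example:
  "nxda" -> "nxda" -> "cmsp" -> "cm" -> "vf"
  "gxoqz" -> "gxoq" -> "vmdf" -> "vm" -> "of"
  "zvpmjlmkhw" -> "zvpm" -> "okeb" -> "ok" -> "hd"
  "wtdoyjo" -> "wtdo" -> "lisd" -> "li" -> "eb"
  "kmdgvq" -> "kmdg" -> "zbsv" -> "zb" -> "su"
  "tamocynwrugl" -> "tamo" -> "ipbd" -> "ip" -> "bi"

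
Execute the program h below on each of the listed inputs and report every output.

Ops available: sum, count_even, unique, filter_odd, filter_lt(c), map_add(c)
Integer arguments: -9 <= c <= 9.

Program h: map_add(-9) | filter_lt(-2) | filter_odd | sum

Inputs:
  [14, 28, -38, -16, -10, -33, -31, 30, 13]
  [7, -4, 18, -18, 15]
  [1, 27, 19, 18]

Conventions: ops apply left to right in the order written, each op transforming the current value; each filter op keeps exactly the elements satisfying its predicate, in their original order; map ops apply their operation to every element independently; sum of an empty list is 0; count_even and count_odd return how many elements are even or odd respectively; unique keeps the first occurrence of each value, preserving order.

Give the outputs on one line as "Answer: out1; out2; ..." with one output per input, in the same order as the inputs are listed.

Execution, op by op:
  [14, 28, -38, -16, -10, -33, -31, 30, 13] -> [5, 19, -47, -25, -19, -42, -40, 21, 4] -> [-47, -25, -19, -42, -40] -> [-47, -25, -19] -> -91
  [7, -4, 18, -18, 15] -> [-2, -13, 9, -27, 6] -> [-13, -27] -> [-13, -27] -> -40
  [1, 27, 19, 18] -> [-8, 18, 10, 9] -> [-8] -> [] -> 0

-91; -40; 0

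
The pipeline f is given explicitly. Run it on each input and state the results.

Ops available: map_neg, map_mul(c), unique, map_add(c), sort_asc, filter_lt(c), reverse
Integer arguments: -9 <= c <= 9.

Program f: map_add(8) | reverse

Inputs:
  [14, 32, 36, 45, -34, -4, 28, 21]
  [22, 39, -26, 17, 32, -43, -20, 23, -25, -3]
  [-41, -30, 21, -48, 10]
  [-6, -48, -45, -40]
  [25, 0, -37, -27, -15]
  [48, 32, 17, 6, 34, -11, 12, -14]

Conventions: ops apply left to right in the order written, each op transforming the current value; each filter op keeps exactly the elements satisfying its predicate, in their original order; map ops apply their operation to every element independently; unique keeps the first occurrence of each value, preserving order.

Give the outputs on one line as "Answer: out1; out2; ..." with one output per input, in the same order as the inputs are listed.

Execution, op by op:
  [14, 32, 36, 45, -34, -4, 28, 21] -> [22, 40, 44, 53, -26, 4, 36, 29] -> [29, 36, 4, -26, 53, 44, 40, 22]
  [22, 39, -26, 17, 32, -43, -20, 23, -25, -3] -> [30, 47, -18, 25, 40, -35, -12, 31, -17, 5] -> [5, -17, 31, -12, -35, 40, 25, -18, 47, 30]
  [-41, -30, 21, -48, 10] -> [-33, -22, 29, -40, 18] -> [18, -40, 29, -22, -33]
  [-6, -48, -45, -40] -> [2, -40, -37, -32] -> [-32, -37, -40, 2]
  [25, 0, -37, -27, -15] -> [33, 8, -29, -19, -7] -> [-7, -19, -29, 8, 33]
  [48, 32, 17, 6, 34, -11, 12, -14] -> [56, 40, 25, 14, 42, -3, 20, -6] -> [-6, 20, -3, 42, 14, 25, 40, 56]

[29, 36, 4, -26, 53, 44, 40, 22]; [5, -17, 31, -12, -35, 40, 25, -18, 47, 30]; [18, -40, 29, -22, -33]; [-32, -37, -40, 2]; [-7, -19, -29, 8, 33]; [-6, 20, -3, 42, 14, 25, 40, 56]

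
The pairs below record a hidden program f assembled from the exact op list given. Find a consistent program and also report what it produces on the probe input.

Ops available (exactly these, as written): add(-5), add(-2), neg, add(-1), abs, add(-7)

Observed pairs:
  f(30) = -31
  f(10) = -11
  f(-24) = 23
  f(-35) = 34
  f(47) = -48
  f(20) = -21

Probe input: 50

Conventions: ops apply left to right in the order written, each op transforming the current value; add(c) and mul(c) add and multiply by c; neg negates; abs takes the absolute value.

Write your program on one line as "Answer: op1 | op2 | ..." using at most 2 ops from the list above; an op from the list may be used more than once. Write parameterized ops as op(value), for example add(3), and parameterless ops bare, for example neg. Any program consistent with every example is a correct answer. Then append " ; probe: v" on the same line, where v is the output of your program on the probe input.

neg | add(-1) ; probe: -51

Check, running the answer program on each example:
  30 -> -30 -> -31
  10 -> -10 -> -11
  -24 -> 24 -> 23
  -35 -> 35 -> 34
  47 -> -47 -> -48
  20 -> -20 -> -21
  probe: 50 -> -50 -> -51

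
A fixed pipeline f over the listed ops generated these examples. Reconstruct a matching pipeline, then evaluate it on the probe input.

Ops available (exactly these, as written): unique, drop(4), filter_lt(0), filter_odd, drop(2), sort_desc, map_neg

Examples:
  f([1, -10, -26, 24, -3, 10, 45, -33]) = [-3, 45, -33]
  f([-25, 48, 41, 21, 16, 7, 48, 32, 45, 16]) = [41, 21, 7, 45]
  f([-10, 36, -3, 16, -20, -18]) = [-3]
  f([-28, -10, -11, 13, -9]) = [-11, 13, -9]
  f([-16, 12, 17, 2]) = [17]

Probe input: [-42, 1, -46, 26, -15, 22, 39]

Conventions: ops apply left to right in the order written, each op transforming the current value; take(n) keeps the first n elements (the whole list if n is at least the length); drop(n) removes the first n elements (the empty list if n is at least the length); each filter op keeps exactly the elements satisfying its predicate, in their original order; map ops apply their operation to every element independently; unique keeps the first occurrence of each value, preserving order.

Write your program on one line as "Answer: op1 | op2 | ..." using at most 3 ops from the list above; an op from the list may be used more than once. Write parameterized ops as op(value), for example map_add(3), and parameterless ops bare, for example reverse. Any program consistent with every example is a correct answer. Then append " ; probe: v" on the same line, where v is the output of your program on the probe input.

drop(2) | unique | filter_odd ; probe: [-15, 39]

Check, running the answer program on each example:
  [1, -10, -26, 24, -3, 10, 45, -33] -> [-26, 24, -3, 10, 45, -33] -> [-26, 24, -3, 10, 45, -33] -> [-3, 45, -33]
  [-25, 48, 41, 21, 16, 7, 48, 32, 45, 16] -> [41, 21, 16, 7, 48, 32, 45, 16] -> [41, 21, 16, 7, 48, 32, 45] -> [41, 21, 7, 45]
  [-10, 36, -3, 16, -20, -18] -> [-3, 16, -20, -18] -> [-3, 16, -20, -18] -> [-3]
  [-28, -10, -11, 13, -9] -> [-11, 13, -9] -> [-11, 13, -9] -> [-11, 13, -9]
  [-16, 12, 17, 2] -> [17, 2] -> [17, 2] -> [17]
  probe: [-42, 1, -46, 26, -15, 22, 39] -> [-46, 26, -15, 22, 39] -> [-46, 26, -15, 22, 39] -> [-15, 39]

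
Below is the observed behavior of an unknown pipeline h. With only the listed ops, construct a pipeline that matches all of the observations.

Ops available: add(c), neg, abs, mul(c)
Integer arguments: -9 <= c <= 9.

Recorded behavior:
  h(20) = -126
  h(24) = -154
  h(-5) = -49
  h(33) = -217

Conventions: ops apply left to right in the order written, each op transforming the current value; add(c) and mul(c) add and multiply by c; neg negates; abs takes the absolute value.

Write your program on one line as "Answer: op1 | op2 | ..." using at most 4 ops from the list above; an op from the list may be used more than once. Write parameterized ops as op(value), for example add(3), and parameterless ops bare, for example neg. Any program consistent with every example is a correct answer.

add(-2) | neg | abs | mul(-7)

Check, running the answer program on each example:
  20 -> 18 -> -18 -> 18 -> -126
  24 -> 22 -> -22 -> 22 -> -154
  -5 -> -7 -> 7 -> 7 -> -49
  33 -> 31 -> -31 -> 31 -> -217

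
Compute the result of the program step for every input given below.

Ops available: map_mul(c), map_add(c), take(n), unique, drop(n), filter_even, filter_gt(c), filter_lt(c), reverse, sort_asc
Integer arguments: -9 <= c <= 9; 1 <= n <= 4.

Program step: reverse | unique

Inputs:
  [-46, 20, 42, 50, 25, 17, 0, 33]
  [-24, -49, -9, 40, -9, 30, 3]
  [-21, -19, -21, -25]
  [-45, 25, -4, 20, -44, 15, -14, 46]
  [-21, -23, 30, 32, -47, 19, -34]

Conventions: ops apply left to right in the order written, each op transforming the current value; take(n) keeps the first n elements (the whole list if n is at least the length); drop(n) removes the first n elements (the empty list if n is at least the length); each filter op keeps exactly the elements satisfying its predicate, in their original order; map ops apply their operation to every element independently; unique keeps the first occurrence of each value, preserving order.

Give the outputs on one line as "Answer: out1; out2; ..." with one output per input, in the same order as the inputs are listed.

Execution, op by op:
  [-46, 20, 42, 50, 25, 17, 0, 33] -> [33, 0, 17, 25, 50, 42, 20, -46] -> [33, 0, 17, 25, 50, 42, 20, -46]
  [-24, -49, -9, 40, -9, 30, 3] -> [3, 30, -9, 40, -9, -49, -24] -> [3, 30, -9, 40, -49, -24]
  [-21, -19, -21, -25] -> [-25, -21, -19, -21] -> [-25, -21, -19]
  [-45, 25, -4, 20, -44, 15, -14, 46] -> [46, -14, 15, -44, 20, -4, 25, -45] -> [46, -14, 15, -44, 20, -4, 25, -45]
  [-21, -23, 30, 32, -47, 19, -34] -> [-34, 19, -47, 32, 30, -23, -21] -> [-34, 19, -47, 32, 30, -23, -21]

[33, 0, 17, 25, 50, 42, 20, -46]; [3, 30, -9, 40, -49, -24]; [-25, -21, -19]; [46, -14, 15, -44, 20, -4, 25, -45]; [-34, 19, -47, 32, 30, -23, -21]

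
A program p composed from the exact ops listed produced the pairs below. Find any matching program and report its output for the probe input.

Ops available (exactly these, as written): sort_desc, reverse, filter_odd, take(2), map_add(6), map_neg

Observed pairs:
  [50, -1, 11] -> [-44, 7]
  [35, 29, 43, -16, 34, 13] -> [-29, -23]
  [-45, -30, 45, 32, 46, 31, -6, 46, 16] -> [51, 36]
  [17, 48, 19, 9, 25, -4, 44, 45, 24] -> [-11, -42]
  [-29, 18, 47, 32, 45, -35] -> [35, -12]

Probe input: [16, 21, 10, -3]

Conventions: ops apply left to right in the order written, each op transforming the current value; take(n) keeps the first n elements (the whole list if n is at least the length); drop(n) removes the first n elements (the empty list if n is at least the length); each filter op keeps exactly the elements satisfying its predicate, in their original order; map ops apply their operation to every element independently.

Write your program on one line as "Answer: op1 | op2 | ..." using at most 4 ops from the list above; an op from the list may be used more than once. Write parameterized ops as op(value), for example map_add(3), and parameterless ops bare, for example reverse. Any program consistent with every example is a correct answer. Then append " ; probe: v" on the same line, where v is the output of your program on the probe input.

map_neg | take(2) | map_add(6) ; probe: [-10, -15]

Check, running the answer program on each example:
  [50, -1, 11] -> [-50, 1, -11] -> [-50, 1] -> [-44, 7]
  [35, 29, 43, -16, 34, 13] -> [-35, -29, -43, 16, -34, -13] -> [-35, -29] -> [-29, -23]
  [-45, -30, 45, 32, 46, 31, -6, 46, 16] -> [45, 30, -45, -32, -46, -31, 6, -46, -16] -> [45, 30] -> [51, 36]
  [17, 48, 19, 9, 25, -4, 44, 45, 24] -> [-17, -48, -19, -9, -25, 4, -44, -45, -24] -> [-17, -48] -> [-11, -42]
  [-29, 18, 47, 32, 45, -35] -> [29, -18, -47, -32, -45, 35] -> [29, -18] -> [35, -12]
  probe: [16, 21, 10, -3] -> [-16, -21, -10, 3] -> [-16, -21] -> [-10, -15]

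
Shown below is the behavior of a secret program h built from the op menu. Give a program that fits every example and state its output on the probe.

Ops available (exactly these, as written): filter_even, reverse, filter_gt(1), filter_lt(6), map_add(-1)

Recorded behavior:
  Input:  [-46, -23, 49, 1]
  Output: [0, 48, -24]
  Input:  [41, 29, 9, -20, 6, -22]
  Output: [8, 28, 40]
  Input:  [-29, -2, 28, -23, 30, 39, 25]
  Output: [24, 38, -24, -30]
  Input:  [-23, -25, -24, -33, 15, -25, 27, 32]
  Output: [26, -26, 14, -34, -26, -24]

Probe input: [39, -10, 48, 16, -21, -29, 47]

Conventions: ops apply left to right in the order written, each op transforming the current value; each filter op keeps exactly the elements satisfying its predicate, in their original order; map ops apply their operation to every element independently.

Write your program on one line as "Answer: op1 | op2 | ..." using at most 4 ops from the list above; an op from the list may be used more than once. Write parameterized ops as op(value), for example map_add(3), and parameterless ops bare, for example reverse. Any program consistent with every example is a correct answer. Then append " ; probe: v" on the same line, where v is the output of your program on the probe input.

reverse | map_add(-1) | filter_even ; probe: [46, -30, -22, 38]

Check, running the answer program on each example:
  [-46, -23, 49, 1] -> [1, 49, -23, -46] -> [0, 48, -24, -47] -> [0, 48, -24]
  [41, 29, 9, -20, 6, -22] -> [-22, 6, -20, 9, 29, 41] -> [-23, 5, -21, 8, 28, 40] -> [8, 28, 40]
  [-29, -2, 28, -23, 30, 39, 25] -> [25, 39, 30, -23, 28, -2, -29] -> [24, 38, 29, -24, 27, -3, -30] -> [24, 38, -24, -30]
  [-23, -25, -24, -33, 15, -25, 27, 32] -> [32, 27, -25, 15, -33, -24, -25, -23] -> [31, 26, -26, 14, -34, -25, -26, -24] -> [26, -26, 14, -34, -26, -24]
  probe: [39, -10, 48, 16, -21, -29, 47] -> [47, -29, -21, 16, 48, -10, 39] -> [46, -30, -22, 15, 47, -11, 38] -> [46, -30, -22, 38]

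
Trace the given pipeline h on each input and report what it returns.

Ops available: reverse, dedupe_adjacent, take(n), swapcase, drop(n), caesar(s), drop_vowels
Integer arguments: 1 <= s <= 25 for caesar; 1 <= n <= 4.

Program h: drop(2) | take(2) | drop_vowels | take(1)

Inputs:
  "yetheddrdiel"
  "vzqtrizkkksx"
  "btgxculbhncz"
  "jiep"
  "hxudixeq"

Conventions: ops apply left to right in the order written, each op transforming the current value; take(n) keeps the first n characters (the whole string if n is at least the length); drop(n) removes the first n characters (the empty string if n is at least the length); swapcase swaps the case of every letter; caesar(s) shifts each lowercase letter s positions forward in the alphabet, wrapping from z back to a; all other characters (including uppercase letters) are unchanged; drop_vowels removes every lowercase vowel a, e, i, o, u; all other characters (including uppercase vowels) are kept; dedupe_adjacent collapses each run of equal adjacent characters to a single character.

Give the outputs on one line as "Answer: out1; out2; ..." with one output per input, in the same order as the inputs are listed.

"t"; "q"; "g"; "p"; "d"

Execution, op by op:
  "yetheddrdiel" -> "theddrdiel" -> "th" -> "th" -> "t"
  "vzqtrizkkksx" -> "qtrizkkksx" -> "qt" -> "qt" -> "q"
  "btgxculbhncz" -> "gxculbhncz" -> "gx" -> "gx" -> "g"
  "jiep" -> "ep" -> "ep" -> "p" -> "p"
  "hxudixeq" -> "udixeq" -> "ud" -> "d" -> "d"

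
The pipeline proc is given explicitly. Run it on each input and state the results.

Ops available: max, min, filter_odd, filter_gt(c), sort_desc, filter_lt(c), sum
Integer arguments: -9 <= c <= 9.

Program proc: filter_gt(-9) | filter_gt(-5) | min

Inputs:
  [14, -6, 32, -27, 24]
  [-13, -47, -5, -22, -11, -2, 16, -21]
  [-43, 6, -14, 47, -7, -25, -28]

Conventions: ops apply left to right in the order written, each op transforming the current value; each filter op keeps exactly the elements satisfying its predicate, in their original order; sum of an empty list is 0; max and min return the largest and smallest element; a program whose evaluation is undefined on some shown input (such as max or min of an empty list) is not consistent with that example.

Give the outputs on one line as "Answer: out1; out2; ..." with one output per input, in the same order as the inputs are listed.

14; -2; 6

Execution, op by op:
  [14, -6, 32, -27, 24] -> [14, -6, 32, 24] -> [14, 32, 24] -> 14
  [-13, -47, -5, -22, -11, -2, 16, -21] -> [-5, -2, 16] -> [-2, 16] -> -2
  [-43, 6, -14, 47, -7, -25, -28] -> [6, 47, -7] -> [6, 47] -> 6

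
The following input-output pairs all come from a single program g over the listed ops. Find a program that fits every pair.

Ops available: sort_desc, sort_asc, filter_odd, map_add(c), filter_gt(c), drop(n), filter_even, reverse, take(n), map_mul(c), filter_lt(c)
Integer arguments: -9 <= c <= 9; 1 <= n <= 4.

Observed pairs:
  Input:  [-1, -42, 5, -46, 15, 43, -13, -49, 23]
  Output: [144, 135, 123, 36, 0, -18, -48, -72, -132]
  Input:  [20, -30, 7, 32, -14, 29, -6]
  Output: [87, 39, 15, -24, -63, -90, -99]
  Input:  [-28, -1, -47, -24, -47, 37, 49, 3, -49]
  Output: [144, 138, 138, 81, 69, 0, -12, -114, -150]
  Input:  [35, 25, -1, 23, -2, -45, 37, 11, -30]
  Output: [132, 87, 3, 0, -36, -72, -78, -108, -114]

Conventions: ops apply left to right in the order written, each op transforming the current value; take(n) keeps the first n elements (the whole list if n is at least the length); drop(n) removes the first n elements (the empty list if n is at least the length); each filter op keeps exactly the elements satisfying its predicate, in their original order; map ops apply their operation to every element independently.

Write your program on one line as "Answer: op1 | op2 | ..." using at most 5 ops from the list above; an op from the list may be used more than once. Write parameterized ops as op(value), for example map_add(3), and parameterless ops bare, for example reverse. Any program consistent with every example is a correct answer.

map_add(2) | sort_asc | map_mul(-3) | map_add(3)

Check, running the answer program on each example:
  [-1, -42, 5, -46, 15, 43, -13, -49, 23] -> [1, -40, 7, -44, 17, 45, -11, -47, 25] -> [-47, -44, -40, -11, 1, 7, 17, 25, 45] -> [141, 132, 120, 33, -3, -21, -51, -75, -135] -> [144, 135, 123, 36, 0, -18, -48, -72, -132]
  [20, -30, 7, 32, -14, 29, -6] -> [22, -28, 9, 34, -12, 31, -4] -> [-28, -12, -4, 9, 22, 31, 34] -> [84, 36, 12, -27, -66, -93, -102] -> [87, 39, 15, -24, -63, -90, -99]
  [-28, -1, -47, -24, -47, 37, 49, 3, -49] -> [-26, 1, -45, -22, -45, 39, 51, 5, -47] -> [-47, -45, -45, -26, -22, 1, 5, 39, 51] -> [141, 135, 135, 78, 66, -3, -15, -117, -153] -> [144, 138, 138, 81, 69, 0, -12, -114, -150]
  [35, 25, -1, 23, -2, -45, 37, 11, -30] -> [37, 27, 1, 25, 0, -43, 39, 13, -28] -> [-43, -28, 0, 1, 13, 25, 27, 37, 39] -> [129, 84, 0, -3, -39, -75, -81, -111, -117] -> [132, 87, 3, 0, -36, -72, -78, -108, -114]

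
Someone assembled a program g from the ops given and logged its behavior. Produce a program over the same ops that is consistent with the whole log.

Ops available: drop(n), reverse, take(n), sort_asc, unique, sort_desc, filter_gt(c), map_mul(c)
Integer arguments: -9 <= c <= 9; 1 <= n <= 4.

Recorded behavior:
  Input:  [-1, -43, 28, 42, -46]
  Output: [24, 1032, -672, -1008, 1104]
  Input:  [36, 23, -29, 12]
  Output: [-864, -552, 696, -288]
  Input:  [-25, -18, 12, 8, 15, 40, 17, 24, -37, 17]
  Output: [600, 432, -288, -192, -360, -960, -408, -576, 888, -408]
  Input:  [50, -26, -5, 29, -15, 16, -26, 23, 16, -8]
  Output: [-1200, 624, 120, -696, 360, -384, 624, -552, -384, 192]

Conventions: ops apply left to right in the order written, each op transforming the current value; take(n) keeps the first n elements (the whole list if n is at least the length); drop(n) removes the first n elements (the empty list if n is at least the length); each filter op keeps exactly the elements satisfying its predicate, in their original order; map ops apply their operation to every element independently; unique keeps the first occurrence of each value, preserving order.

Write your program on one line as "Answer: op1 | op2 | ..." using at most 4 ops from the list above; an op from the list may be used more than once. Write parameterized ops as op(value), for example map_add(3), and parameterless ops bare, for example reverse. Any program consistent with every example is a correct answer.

map_mul(3) | map_mul(4) | map_mul(-1) | map_mul(2)

Check, running the answer program on each example:
  [-1, -43, 28, 42, -46] -> [-3, -129, 84, 126, -138] -> [-12, -516, 336, 504, -552] -> [12, 516, -336, -504, 552] -> [24, 1032, -672, -1008, 1104]
  [36, 23, -29, 12] -> [108, 69, -87, 36] -> [432, 276, -348, 144] -> [-432, -276, 348, -144] -> [-864, -552, 696, -288]
  [-25, -18, 12, 8, 15, 40, 17, 24, -37, 17] -> [-75, -54, 36, 24, 45, 120, 51, 72, -111, 51] -> [-300, -216, 144, 96, 180, 480, 204, 288, -444, 204] -> [300, 216, -144, -96, -180, -480, -204, -288, 444, -204] -> [600, 432, -288, -192, -360, -960, -408, -576, 888, -408]
  [50, -26, -5, 29, -15, 16, -26, 23, 16, -8] -> [150, -78, -15, 87, -45, 48, -78, 69, 48, -24] -> [600, -312, -60, 348, -180, 192, -312, 276, 192, -96] -> [-600, 312, 60, -348, 180, -192, 312, -276, -192, 96] -> [-1200, 624, 120, -696, 360, -384, 624, -552, -384, 192]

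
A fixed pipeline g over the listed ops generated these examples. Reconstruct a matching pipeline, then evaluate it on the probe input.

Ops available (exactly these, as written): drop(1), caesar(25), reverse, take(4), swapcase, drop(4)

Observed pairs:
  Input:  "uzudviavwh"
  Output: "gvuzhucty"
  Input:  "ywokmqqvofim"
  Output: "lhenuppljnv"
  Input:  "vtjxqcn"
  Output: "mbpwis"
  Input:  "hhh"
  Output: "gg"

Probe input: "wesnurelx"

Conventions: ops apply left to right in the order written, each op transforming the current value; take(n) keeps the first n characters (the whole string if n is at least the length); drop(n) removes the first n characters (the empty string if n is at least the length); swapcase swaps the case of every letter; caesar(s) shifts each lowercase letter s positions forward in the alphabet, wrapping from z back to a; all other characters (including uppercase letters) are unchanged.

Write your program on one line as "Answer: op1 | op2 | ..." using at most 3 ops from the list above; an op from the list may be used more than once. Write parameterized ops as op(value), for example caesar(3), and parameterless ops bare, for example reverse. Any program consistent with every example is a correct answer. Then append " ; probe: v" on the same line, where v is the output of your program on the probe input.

drop(1) | reverse | caesar(25) ; probe: "wkdqtmrd"

Check, running the answer program on each example:
  "uzudviavwh" -> "zudviavwh" -> "hwvaivduz" -> "gvuzhucty"
  "ywokmqqvofim" -> "wokmqqvofim" -> "mifovqqmkow" -> "lhenuppljnv"
  "vtjxqcn" -> "tjxqcn" -> "ncqxjt" -> "mbpwis"
  "hhh" -> "hh" -> "hh" -> "gg"
  probe: "wesnurelx" -> "esnurelx" -> "xlerunse" -> "wkdqtmrd"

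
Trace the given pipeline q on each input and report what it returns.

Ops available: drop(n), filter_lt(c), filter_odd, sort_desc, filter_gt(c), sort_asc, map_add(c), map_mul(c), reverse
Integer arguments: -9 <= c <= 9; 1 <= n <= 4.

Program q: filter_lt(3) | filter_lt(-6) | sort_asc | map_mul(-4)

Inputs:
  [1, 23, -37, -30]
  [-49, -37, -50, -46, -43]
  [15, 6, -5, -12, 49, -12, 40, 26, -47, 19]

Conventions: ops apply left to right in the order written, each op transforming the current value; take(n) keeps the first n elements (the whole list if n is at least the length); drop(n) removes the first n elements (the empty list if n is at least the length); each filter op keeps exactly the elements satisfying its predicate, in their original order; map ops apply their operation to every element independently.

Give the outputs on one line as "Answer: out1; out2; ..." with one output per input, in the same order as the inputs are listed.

[148, 120]; [200, 196, 184, 172, 148]; [188, 48, 48]

Execution, op by op:
  [1, 23, -37, -30] -> [1, -37, -30] -> [-37, -30] -> [-37, -30] -> [148, 120]
  [-49, -37, -50, -46, -43] -> [-49, -37, -50, -46, -43] -> [-49, -37, -50, -46, -43] -> [-50, -49, -46, -43, -37] -> [200, 196, 184, 172, 148]
  [15, 6, -5, -12, 49, -12, 40, 26, -47, 19] -> [-5, -12, -12, -47] -> [-12, -12, -47] -> [-47, -12, -12] -> [188, 48, 48]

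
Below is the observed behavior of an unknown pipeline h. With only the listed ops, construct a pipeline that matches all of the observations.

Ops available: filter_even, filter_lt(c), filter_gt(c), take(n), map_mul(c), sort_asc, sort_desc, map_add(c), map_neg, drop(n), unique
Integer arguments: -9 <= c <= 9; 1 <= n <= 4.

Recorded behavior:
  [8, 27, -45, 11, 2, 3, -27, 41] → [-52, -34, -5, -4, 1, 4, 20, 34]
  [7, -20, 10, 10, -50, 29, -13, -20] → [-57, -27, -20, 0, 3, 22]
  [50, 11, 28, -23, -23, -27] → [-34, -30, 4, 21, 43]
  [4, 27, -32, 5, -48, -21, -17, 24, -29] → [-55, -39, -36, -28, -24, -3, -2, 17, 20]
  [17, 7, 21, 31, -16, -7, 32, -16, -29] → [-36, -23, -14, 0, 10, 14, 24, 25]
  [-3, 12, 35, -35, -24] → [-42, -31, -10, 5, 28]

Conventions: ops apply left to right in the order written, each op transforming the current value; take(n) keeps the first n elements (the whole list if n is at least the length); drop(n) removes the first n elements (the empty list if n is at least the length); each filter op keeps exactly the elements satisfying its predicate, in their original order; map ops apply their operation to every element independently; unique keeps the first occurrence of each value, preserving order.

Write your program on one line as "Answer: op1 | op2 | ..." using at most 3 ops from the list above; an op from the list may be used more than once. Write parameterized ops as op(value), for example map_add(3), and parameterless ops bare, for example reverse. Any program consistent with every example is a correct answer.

sort_asc | unique | map_add(-7)

Check, running the answer program on each example:
  [8, 27, -45, 11, 2, 3, -27, 41] -> [-45, -27, 2, 3, 8, 11, 27, 41] -> [-45, -27, 2, 3, 8, 11, 27, 41] -> [-52, -34, -5, -4, 1, 4, 20, 34]
  [7, -20, 10, 10, -50, 29, -13, -20] -> [-50, -20, -20, -13, 7, 10, 10, 29] -> [-50, -20, -13, 7, 10, 29] -> [-57, -27, -20, 0, 3, 22]
  [50, 11, 28, -23, -23, -27] -> [-27, -23, -23, 11, 28, 50] -> [-27, -23, 11, 28, 50] -> [-34, -30, 4, 21, 43]
  [4, 27, -32, 5, -48, -21, -17, 24, -29] -> [-48, -32, -29, -21, -17, 4, 5, 24, 27] -> [-48, -32, -29, -21, -17, 4, 5, 24, 27] -> [-55, -39, -36, -28, -24, -3, -2, 17, 20]
  [17, 7, 21, 31, -16, -7, 32, -16, -29] -> [-29, -16, -16, -7, 7, 17, 21, 31, 32] -> [-29, -16, -7, 7, 17, 21, 31, 32] -> [-36, -23, -14, 0, 10, 14, 24, 25]
  [-3, 12, 35, -35, -24] -> [-35, -24, -3, 12, 35] -> [-35, -24, -3, 12, 35] -> [-42, -31, -10, 5, 28]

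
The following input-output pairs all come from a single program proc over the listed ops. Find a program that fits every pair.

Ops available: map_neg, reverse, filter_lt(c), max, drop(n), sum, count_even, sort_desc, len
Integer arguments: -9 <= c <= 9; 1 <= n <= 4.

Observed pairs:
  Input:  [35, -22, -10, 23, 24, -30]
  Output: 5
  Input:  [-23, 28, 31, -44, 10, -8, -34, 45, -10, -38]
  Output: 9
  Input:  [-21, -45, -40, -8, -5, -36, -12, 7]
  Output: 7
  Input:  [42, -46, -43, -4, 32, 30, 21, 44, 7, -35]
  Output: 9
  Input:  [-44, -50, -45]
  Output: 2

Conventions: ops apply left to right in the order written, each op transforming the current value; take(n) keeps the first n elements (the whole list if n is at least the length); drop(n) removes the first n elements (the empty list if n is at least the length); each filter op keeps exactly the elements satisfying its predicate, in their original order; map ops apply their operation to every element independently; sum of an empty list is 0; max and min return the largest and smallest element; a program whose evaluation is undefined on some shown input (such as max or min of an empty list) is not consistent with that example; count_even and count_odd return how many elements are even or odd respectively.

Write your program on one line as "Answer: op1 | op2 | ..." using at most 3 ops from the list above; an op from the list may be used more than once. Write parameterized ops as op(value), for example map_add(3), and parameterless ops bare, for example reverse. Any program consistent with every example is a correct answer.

drop(1) | len

Check, running the answer program on each example:
  [35, -22, -10, 23, 24, -30] -> [-22, -10, 23, 24, -30] -> 5
  [-23, 28, 31, -44, 10, -8, -34, 45, -10, -38] -> [28, 31, -44, 10, -8, -34, 45, -10, -38] -> 9
  [-21, -45, -40, -8, -5, -36, -12, 7] -> [-45, -40, -8, -5, -36, -12, 7] -> 7
  [42, -46, -43, -4, 32, 30, 21, 44, 7, -35] -> [-46, -43, -4, 32, 30, 21, 44, 7, -35] -> 9
  [-44, -50, -45] -> [-50, -45] -> 2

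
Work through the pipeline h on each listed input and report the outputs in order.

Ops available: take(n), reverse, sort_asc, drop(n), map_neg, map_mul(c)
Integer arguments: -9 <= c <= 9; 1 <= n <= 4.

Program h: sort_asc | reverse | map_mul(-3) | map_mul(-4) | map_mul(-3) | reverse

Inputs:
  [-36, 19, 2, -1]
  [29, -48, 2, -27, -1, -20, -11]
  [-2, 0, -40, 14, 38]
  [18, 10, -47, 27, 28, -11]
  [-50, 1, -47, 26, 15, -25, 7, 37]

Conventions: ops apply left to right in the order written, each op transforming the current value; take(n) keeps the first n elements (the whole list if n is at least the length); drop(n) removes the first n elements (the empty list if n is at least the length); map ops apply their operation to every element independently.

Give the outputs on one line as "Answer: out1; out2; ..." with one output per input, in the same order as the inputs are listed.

Execution, op by op:
  [-36, 19, 2, -1] -> [-36, -1, 2, 19] -> [19, 2, -1, -36] -> [-57, -6, 3, 108] -> [228, 24, -12, -432] -> [-684, -72, 36, 1296] -> [1296, 36, -72, -684]
  [29, -48, 2, -27, -1, -20, -11] -> [-48, -27, -20, -11, -1, 2, 29] -> [29, 2, -1, -11, -20, -27, -48] -> [-87, -6, 3, 33, 60, 81, 144] -> [348, 24, -12, -132, -240, -324, -576] -> [-1044, -72, 36, 396, 720, 972, 1728] -> [1728, 972, 720, 396, 36, -72, -1044]
  [-2, 0, -40, 14, 38] -> [-40, -2, 0, 14, 38] -> [38, 14, 0, -2, -40] -> [-114, -42, 0, 6, 120] -> [456, 168, 0, -24, -480] -> [-1368, -504, 0, 72, 1440] -> [1440, 72, 0, -504, -1368]
  [18, 10, -47, 27, 28, -11] -> [-47, -11, 10, 18, 27, 28] -> [28, 27, 18, 10, -11, -47] -> [-84, -81, -54, -30, 33, 141] -> [336, 324, 216, 120, -132, -564] -> [-1008, -972, -648, -360, 396, 1692] -> [1692, 396, -360, -648, -972, -1008]
  [-50, 1, -47, 26, 15, -25, 7, 37] -> [-50, -47, -25, 1, 7, 15, 26, 37] -> [37, 26, 15, 7, 1, -25, -47, -50] -> [-111, -78, -45, -21, -3, 75, 141, 150] -> [444, 312, 180, 84, 12, -300, -564, -600] -> [-1332, -936, -540, -252, -36, 900, 1692, 1800] -> [1800, 1692, 900, -36, -252, -540, -936, -1332]

[1296, 36, -72, -684]; [1728, 972, 720, 396, 36, -72, -1044]; [1440, 72, 0, -504, -1368]; [1692, 396, -360, -648, -972, -1008]; [1800, 1692, 900, -36, -252, -540, -936, -1332]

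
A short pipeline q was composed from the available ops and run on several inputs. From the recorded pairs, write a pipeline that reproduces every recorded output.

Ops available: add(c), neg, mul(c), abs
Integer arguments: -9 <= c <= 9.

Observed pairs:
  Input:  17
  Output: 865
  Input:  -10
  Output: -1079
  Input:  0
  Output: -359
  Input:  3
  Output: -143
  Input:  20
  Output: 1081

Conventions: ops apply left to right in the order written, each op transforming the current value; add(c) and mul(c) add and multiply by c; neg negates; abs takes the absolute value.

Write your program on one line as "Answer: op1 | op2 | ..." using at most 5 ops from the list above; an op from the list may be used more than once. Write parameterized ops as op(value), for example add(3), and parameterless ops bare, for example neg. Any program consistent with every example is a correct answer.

add(-5) | mul(-9) | mul(2) | mul(-4) | add(1)

Check, running the answer program on each example:
  17 -> 12 -> -108 -> -216 -> 864 -> 865
  -10 -> -15 -> 135 -> 270 -> -1080 -> -1079
  0 -> -5 -> 45 -> 90 -> -360 -> -359
  3 -> -2 -> 18 -> 36 -> -144 -> -143
  20 -> 15 -> -135 -> -270 -> 1080 -> 1081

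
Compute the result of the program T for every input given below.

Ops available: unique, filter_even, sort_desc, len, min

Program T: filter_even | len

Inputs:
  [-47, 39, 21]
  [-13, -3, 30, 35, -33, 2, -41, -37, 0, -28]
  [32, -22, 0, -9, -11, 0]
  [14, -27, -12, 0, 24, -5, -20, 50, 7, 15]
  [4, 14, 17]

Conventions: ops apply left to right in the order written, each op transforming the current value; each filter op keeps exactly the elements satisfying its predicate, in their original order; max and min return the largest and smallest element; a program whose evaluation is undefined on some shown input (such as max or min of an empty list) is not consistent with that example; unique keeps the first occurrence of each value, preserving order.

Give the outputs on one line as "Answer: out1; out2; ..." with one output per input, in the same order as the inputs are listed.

0; 4; 4; 6; 2

Execution, op by op:
  [-47, 39, 21] -> [] -> 0
  [-13, -3, 30, 35, -33, 2, -41, -37, 0, -28] -> [30, 2, 0, -28] -> 4
  [32, -22, 0, -9, -11, 0] -> [32, -22, 0, 0] -> 4
  [14, -27, -12, 0, 24, -5, -20, 50, 7, 15] -> [14, -12, 0, 24, -20, 50] -> 6
  [4, 14, 17] -> [4, 14] -> 2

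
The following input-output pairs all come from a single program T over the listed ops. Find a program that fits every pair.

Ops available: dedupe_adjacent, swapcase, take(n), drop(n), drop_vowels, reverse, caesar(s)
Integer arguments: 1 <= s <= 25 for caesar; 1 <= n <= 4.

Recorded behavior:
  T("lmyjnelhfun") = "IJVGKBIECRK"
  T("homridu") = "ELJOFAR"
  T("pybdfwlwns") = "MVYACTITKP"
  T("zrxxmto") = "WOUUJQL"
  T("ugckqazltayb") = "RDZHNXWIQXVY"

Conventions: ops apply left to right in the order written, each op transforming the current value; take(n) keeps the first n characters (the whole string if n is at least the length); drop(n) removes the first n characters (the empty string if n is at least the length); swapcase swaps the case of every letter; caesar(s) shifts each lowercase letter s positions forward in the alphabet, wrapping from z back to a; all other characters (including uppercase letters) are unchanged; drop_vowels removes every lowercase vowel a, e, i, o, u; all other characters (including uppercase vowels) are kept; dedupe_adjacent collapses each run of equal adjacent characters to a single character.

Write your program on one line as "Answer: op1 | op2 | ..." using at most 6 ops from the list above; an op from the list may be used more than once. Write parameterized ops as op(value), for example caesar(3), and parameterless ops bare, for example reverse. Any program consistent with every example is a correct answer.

swapcase | reverse | swapcase | caesar(23) | reverse | swapcase

Check, running the answer program on each example:
  "lmyjnelhfun" -> "LMYJNELHFUN" -> "NUFHLENJYML" -> "nufhlenjyml" -> "krceibkgvji" -> "ijvgkbiecrk" -> "IJVGKBIECRK"
  "homridu" -> "HOMRIDU" -> "UDIRMOH" -> "udirmoh" -> "rafojle" -> "eljofar" -> "ELJOFAR"
  "pybdfwlwns" -> "PYBDFWLWNS" -> "SNWLWFDBYP" -> "snwlwfdbyp" -> "pktitcayvm" -> "mvyactitkp" -> "MVYACTITKP"
  "zrxxmto" -> "ZRXXMTO" -> "OTMXXRZ" -> "otmxxrz" -> "lqjuuow" -> "wouujql" -> "WOUUJQL"
  "ugckqazltayb" -> "UGCKQAZLTAYB" -> "BYATLZAQKCGU" -> "byatlzaqkcgu" -> "yvxqiwxnhzdr" -> "rdzhnxwiqxvy" -> "RDZHNXWIQXVY"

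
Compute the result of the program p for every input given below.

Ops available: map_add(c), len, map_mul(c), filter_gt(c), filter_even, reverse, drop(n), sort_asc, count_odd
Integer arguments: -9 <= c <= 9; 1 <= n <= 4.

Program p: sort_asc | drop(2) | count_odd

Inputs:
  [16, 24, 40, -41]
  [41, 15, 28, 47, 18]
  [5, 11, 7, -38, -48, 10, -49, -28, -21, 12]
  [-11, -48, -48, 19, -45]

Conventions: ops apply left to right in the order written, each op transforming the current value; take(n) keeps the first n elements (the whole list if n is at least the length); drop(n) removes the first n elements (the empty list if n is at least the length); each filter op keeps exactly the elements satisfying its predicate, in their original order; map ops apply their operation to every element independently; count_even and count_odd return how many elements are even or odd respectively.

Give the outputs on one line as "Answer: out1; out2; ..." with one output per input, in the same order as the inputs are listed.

0; 2; 4; 3

Execution, op by op:
  [16, 24, 40, -41] -> [-41, 16, 24, 40] -> [24, 40] -> 0
  [41, 15, 28, 47, 18] -> [15, 18, 28, 41, 47] -> [28, 41, 47] -> 2
  [5, 11, 7, -38, -48, 10, -49, -28, -21, 12] -> [-49, -48, -38, -28, -21, 5, 7, 10, 11, 12] -> [-38, -28, -21, 5, 7, 10, 11, 12] -> 4
  [-11, -48, -48, 19, -45] -> [-48, -48, -45, -11, 19] -> [-45, -11, 19] -> 3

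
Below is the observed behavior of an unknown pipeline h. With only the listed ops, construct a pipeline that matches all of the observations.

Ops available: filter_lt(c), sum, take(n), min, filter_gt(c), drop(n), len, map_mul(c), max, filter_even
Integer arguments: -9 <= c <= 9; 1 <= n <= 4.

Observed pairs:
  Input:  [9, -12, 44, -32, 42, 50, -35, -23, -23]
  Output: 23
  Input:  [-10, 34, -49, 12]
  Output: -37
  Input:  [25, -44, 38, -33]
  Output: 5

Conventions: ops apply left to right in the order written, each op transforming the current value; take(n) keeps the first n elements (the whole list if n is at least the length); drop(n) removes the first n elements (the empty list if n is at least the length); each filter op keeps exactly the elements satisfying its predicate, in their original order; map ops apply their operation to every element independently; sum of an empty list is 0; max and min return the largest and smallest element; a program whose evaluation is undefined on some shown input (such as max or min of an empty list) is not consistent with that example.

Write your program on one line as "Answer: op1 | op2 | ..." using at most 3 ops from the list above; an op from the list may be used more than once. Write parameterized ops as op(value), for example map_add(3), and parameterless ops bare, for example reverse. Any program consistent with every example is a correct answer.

drop(2) | sum

Check, running the answer program on each example:
  [9, -12, 44, -32, 42, 50, -35, -23, -23] -> [44, -32, 42, 50, -35, -23, -23] -> 23
  [-10, 34, -49, 12] -> [-49, 12] -> -37
  [25, -44, 38, -33] -> [38, -33] -> 5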